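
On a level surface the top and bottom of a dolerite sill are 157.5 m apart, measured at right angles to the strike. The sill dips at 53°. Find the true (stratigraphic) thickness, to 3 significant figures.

True thickness t = w · sin(dip) = 157.5 × sin 53°
t = 157.5 × 0.7986 = 125.785 m

126 m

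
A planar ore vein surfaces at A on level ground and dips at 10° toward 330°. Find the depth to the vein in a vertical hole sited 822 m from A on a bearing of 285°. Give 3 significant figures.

The hole lies 45° from the dip direction, so the down-dip offset is 822 × cos 45° = 581.24 m.
Depth = down-dip offset × tan(dip) = 581.24 × tan 10° = 581.24 × 0.1763
Depth = 102.49 m

102 m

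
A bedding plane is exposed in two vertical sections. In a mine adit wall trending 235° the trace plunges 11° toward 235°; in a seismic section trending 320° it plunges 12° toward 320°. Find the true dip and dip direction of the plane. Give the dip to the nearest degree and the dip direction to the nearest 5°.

true dip 15°, dip direction 280°

The two traces are lines in the plane: v₁ = (sin 235°·cos 11°, cos 235°·cos 11°, −sin 11°), v₂ = (sin 320°·cos 12°, cos 320°·cos 12°, −sin 12°).
n = v₁ × v₂ = (-0.260, 0.047, 0.957) (taken with n_z > 0).
Dip δ = arctan(|n_h|/n_z) = arctan(0.264/0.957) = 15.4°.
Dip direction = atan2(-0.260, 0.047) = 280° (azimuth of n's horizontal projection).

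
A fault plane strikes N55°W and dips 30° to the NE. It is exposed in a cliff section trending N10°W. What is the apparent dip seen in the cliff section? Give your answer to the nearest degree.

Angle between strike (N55°W) and section (N10°W): β = 45°.
tan(apparent dip) = tan 30° · sin 45° = 0.4082
apparent dip = arctan 0.4082 = 22.21°

22°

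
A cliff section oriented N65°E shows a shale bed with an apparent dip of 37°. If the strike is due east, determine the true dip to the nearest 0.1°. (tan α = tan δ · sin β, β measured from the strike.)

60.7°

The section is 25° from the strike.
tan(true dip) = tan 37° / sin 25° = 1.7831
true dip = arctan 1.7831 = 60.71°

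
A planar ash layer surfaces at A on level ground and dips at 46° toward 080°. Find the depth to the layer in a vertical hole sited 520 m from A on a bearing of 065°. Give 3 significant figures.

520 m

The hole lies 15° from the dip direction, so the down-dip offset is 520 × cos 15° = 502.28 m.
Depth = down-dip offset × tan(dip) = 502.28 × tan 46° = 502.28 × 1.0355
Depth = 520.13 m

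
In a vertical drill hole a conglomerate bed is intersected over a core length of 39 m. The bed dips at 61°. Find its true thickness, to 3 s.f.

True thickness t = h · cos(dip) = 39 × cos 61°
t = 39 × 0.4848 = 18.908 m

18.9 m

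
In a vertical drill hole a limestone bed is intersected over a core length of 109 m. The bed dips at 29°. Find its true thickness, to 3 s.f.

True thickness t = h · cos(dip) = 109 × cos 29°
t = 109 × 0.8746 = 95.334 m

95.3 m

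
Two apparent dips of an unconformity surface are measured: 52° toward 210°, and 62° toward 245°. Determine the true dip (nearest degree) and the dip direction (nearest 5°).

true dip 63°, dip direction 260°

The two traces are lines in the plane: v₁ = (sin 210°·cos 52°, cos 210°·cos 52°, −sin 52°), v₂ = (sin 245°·cos 62°, cos 245°·cos 62°, −sin 62°).
n = v₁ × v₂ = (-0.314, -0.063, 0.166) (taken with n_z > 0).
True dip = arccos(n_z / |n|) = arccos(0.4591) = 62.7°.
The horizontal component of n points toward azimuth atan2(n_x, n_y) = 259°, the dip direction.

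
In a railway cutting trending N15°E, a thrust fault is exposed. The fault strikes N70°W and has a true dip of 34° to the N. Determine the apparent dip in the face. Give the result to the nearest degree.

The strike is N70°W and the section trends N15°E; the acute angle between them is β = 85°.
tan(apparent dip) = tan 34° · sin 85° = 0.6719
apparent dip = arctan 0.6719 = 33.90°

34°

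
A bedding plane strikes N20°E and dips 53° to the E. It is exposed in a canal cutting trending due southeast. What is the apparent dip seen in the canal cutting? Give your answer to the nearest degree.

The strike is N20°E and the section trends due southeast; the acute angle between them is β = 65°.
tan(apparent dip) = tan 53° · sin 65° = 1.2027
apparent dip = arctan 1.2027 = 50.26°

50°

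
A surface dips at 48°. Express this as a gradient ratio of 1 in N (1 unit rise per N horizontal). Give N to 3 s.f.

1 : N means tan θ = 1/N, so N = 1/tan 48° = 1/1.1106

1 in 0.900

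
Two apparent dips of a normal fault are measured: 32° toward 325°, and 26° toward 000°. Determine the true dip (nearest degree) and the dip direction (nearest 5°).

The two traces are lines in the plane: v₁ = (sin 325°·cos 32°, cos 325°·cos 32°, −sin 32°), v₂ = (sin 0°·cos 26°, cos 0°·cos 26°, −sin 26°).
The plane normal is n = v₁ × v₂ ∝ (-0.172, 0.213, 0.437).
True dip = arccos(n_z / |n|) = arccos(0.8475) = 32.1°.
The horizontal component of n points toward azimuth atan2(n_x, n_y) = 321°, the dip direction.

true dip 32°, dip direction 320°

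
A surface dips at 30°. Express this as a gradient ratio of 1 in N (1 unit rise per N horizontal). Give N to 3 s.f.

1 : N means tan θ = 1/N, so N = 1/tan 30° = 1/0.5774

1 in 1.73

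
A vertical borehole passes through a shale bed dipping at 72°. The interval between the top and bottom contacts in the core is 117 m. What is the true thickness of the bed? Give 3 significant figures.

True thickness t = h · cos(dip) = 117 × cos 72°
t = 117 × 0.3090 = 36.155 m

36.2 m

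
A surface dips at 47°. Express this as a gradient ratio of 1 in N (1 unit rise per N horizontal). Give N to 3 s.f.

1 in 0.933

1 : N means tan θ = 1/N, so N = 1/tan 47° = 1/1.0724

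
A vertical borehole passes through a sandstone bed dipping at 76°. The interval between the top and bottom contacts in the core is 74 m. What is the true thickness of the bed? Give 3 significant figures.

True thickness t = h · cos(dip) = 74 × cos 76°
t = 74 × 0.2419 = 17.902 m

17.9 m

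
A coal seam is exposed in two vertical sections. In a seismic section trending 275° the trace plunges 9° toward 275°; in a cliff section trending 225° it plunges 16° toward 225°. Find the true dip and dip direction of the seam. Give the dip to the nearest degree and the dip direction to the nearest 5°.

true dip 16°, dip direction 220°

Represent each trace as a vector plunging at its apparent dip toward its trend (east-north-up frame): v₁ = (-0.984, 0.086, -0.156), v₂ = (-0.680, -0.680, -0.276).
Cross product v₁ × v₂ gives the pole to the plane: n ∝ (-0.130, -0.165, 0.727).
tan δ = √(n_x²+n_y²)/n_z = 0.210/0.727, so δ = 16.1°.
Dip direction = atan2(-0.130, -0.165) = 218° (azimuth of n's horizontal projection).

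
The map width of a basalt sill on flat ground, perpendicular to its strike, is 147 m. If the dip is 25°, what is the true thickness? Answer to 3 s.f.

62.1 m

True thickness t = w · sin(dip) = 147 × sin 25°
t = 147 × 0.4226 = 62.125 m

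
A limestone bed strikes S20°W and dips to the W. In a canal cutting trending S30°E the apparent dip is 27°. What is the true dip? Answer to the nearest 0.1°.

33.6°

The section is 50° from the strike.
tan δ = tan α / sin β = tan 27° / sin 50° = 0.5095 / 0.7660 = 0.6651
true dip = arctan 0.6651 = 33.63°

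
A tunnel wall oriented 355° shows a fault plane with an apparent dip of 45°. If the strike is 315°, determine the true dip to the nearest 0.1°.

β = acute angle between strike 315° and section 355° = 40°.
tan δ = tan α / sin β = tan 45° / sin 40° = 1.0000 / 0.6428 = 1.5557
δ = arctan(1.5557) = 57.27°

57.3°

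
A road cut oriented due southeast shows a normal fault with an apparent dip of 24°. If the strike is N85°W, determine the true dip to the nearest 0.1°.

34.7°

β = acute angle between strike N85°W and section due southeast = 40°.
tan δ = tan α / sin β = tan 24° / sin 40° = 0.4452 / 0.6428 = 0.6927
true dip = arctan 0.6927 = 34.71°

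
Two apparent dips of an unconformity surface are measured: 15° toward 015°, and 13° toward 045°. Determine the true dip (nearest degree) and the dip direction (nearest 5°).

Each apparent-dip line lies in the plane. As unit vectors (x east, y north, z up), v₁ plunges 15°→015° and v₂ plunges 13°→045°.
Cross product v₁ × v₂ gives the pole to the plane: n ∝ (0.032, 0.122, 0.471).
Dip δ = arctan(|n_h|/n_z) = arctan(0.126/0.471) = 15.0°.
Dip direction = azimuth of (n_x, n_y) = atan2(0.032, 0.122) = 14°.

true dip 15°, dip direction 015°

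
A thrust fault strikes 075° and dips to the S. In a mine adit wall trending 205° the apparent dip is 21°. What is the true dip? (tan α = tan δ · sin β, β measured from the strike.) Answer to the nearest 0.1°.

26.6°

The section is 50° from the strike.
tan(true dip) = tan 21° / sin 50° = 0.5011
true dip = arctan 0.5011 = 26.62°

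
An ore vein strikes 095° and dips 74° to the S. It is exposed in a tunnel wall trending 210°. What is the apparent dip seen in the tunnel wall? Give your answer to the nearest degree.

72°

The strike is 095° and the section trends 210°; the acute angle between them is β = 65°.
tan α = tan 74° × sin 65° = 3.4874 × 0.9063 = 3.1607
apparent dip = arctan 3.1607 = 72.44°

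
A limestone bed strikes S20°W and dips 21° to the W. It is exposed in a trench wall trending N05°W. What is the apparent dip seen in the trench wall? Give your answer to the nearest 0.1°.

The strike is S20°W and the section trends N05°W; the acute angle between them is β = 25°.
tan α = tan 21° × sin 25° = 0.3839 × 0.4226 = 0.1622
apparent dip = arctan 0.1622 = 9.21°

9.2°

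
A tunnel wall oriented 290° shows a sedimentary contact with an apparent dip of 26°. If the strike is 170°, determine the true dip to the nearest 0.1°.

The section is 60° from the strike.
tan(true dip) = tan 26° / sin 60° = 0.5632
δ = arctan(0.5632) = 29.39°

29.4°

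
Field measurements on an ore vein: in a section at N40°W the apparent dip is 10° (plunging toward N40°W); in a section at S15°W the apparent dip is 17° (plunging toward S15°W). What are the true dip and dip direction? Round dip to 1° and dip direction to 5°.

true dip 28°, dip direction 250°

The two traces are lines in the plane: v₁ = (sin 320°·cos 10°, cos 320°·cos 10°, −sin 10°), v₂ = (sin 195°·cos 17°, cos 195°·cos 17°, −sin 17°).
n = v₁ × v₂ = (-0.381, -0.142, 0.771) (taken with n_z > 0).
True dip = arccos(n_z / |n|) = arccos(0.8846) = 27.8°.
The horizontal component of n points toward azimuth atan2(n_x, n_y) = 250°, the dip direction.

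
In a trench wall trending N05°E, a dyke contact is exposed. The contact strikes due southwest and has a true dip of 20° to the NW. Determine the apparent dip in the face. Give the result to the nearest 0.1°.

13.2°

Angle between strike (due southwest) and section (N05°E): β = 40°.
tan α = tan 20° × sin 40° = 0.3640 × 0.6428 = 0.2340
α = arctan(0.2340) = 13.17°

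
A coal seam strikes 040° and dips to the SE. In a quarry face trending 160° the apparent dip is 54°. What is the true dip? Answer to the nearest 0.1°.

57.8°

β = acute angle between strike 040° and section 160° = 60°.
tan(true dip) = tan 54° / sin 60° = 1.5893
δ = arctan(1.5893) = 57.82°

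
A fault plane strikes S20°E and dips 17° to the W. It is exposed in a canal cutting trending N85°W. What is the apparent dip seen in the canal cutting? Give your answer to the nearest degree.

The section lies 65° from the strike.
tan α = tan 17° × sin 65° = 0.3057 × 0.9063 = 0.2771
apparent dip = arctan 0.2771 = 15.49°

15°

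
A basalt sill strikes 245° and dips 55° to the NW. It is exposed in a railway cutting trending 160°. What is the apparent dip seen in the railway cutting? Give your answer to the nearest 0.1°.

54.9°

The section lies 85° from the strike.
tan α = tan 55° × sin 85° = 1.4281 × 0.9962 = 1.4227
apparent dip = arctan 1.4227 = 54.90°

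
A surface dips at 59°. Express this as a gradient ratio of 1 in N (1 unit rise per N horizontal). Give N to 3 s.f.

1 : N means tan θ = 1/N, so N = 1/tan 59° = 1/1.6643

1 in 0.601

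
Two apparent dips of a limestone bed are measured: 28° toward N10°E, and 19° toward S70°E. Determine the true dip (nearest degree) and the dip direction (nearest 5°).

Each apparent-dip line lies in the plane. As unit vectors (x east, y north, z up), v₁ plunges 28°→N10°E and v₂ plunges 19°→S70°E.
n = v₁ × v₂ = (0.435, 0.367, 0.822) (taken with n_z > 0).
True dip = arccos(n_z / |n|) = arccos(0.8222) = 34.7°.
Dip direction = atan2(0.435, 0.367) = 50° (azimuth of n's horizontal projection).

true dip 35°, dip direction 050°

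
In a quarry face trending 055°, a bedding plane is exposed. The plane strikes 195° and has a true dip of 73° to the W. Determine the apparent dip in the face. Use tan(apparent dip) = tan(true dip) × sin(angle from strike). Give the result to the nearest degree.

65°

The strike is 195° and the section trends 055°; the acute angle between them is β = 40°.
tan(apparent dip) = tan 73° · sin 40° = 2.1025
apparent dip = arctan 2.1025 = 64.56°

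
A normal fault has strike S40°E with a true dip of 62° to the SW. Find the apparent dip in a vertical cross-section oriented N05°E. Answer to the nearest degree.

53°

Angle between strike (S40°E) and section (N05°E): β = 45°.
tan(apparent dip) = tan 62° · sin 45° = 1.3299
apparent dip = arctan 1.3299 = 53.06°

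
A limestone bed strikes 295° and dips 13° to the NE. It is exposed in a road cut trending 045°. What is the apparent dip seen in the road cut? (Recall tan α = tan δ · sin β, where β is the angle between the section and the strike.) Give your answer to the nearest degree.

12°

The strike is 295° and the section trends 045°; the acute angle between them is β = 70°.
tan α = tan 13° × sin 70° = 0.2309 × 0.9397 = 0.2169
α = arctan(0.2169) = 12.24°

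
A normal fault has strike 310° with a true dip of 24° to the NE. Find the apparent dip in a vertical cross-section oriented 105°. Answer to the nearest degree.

11°

Angle between strike (310°) and section (105°): β = 25°.
tan(apparent dip) = tan 24° · sin 25° = 0.1882
apparent dip = arctan 0.1882 = 10.66°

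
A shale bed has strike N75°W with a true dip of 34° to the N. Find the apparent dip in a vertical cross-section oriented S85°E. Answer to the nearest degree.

The strike is N75°W and the section trends S85°E; the acute angle between them is β = 10°.
tan(apparent dip) = tan 34° · sin 10° = 0.1171
apparent dip = arctan 0.1171 = 6.68°

7°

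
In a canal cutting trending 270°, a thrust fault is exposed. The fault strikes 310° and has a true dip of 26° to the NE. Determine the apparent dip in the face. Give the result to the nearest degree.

17°

The strike is 310° and the section trends 270°; the acute angle between them is β = 40°.
tan(apparent dip) = tan 26° · sin 40° = 0.3135
apparent dip = arctan 0.3135 = 17.41°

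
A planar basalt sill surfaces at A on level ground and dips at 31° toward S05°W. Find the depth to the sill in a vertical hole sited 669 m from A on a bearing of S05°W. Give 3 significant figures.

The hole is directly down-dip from the outcrop, so the down-dip offset is 669 m.
Depth = down-dip offset × tan(dip) = 669.00 × tan 31° = 669.00 × 0.6009
Depth = 401.98 m

402 m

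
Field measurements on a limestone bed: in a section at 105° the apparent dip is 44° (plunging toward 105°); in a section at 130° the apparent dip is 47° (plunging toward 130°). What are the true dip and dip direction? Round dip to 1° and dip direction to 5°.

Represent each trace as a vector plunging at its apparent dip toward its trend (east-north-up frame): v₁ = (0.695, -0.186, -0.695), v₂ = (0.522, -0.438, -0.731).
n = v₁ × v₂ = (0.168, -0.145, 0.207) (taken with n_z > 0).
True dip = arccos(n_z / |n|) = arccos(0.6820) = 47.0°.
Dip direction = atan2(0.168, -0.145) = 131° (azimuth of n's horizontal projection).

true dip 47°, dip direction 130°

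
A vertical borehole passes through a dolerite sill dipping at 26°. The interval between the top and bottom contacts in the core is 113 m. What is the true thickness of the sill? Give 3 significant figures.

True thickness t = h · cos(dip) = 113 × cos 26°
t = 113 × 0.8988 = 101.564 m

102 m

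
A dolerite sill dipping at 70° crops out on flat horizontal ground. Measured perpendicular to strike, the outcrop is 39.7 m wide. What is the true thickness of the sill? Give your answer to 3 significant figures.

True thickness t = w · sin(dip) = 39.7 × sin 70°
t = 39.7 × 0.9397 = 37.306 m

37.3 m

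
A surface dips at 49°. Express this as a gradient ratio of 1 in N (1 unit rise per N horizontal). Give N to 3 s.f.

1 in 0.869

1 : N means tan θ = 1/N, so N = 1/tan 49° = 1/1.1504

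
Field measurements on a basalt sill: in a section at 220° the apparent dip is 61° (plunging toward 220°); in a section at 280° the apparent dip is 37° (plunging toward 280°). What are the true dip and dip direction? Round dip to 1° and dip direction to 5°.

Represent each trace as a vector plunging at its apparent dip toward its trend (east-north-up frame): v₁ = (-0.312, -0.371, -0.875), v₂ = (-0.787, 0.139, -0.602).
n = v₁ × v₂ = (-0.345, -0.500, 0.335) (taken with n_z > 0).
True dip = arccos(n_z / |n|) = arccos(0.4831) = 61.1°.
The horizontal component of n points toward azimuth atan2(n_x, n_y) = 215°, the dip direction.

true dip 61°, dip direction 215°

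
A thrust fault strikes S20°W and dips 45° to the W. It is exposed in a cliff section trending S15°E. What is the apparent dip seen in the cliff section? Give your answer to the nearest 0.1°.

29.8°

The section lies 35° from the strike.
tan α = tan 45° × sin 35° = 1.0000 × 0.5736 = 0.5736
apparent dip = arctan 0.5736 = 29.84°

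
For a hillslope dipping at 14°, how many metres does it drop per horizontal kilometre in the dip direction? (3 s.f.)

249 m

drop per km = 1000 × tan 14° = 1000 × 0.2493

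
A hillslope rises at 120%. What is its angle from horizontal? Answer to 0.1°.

tan θ = 120/100 = 1.2000
θ = arctan(1.2000) = 50.19°

50.2°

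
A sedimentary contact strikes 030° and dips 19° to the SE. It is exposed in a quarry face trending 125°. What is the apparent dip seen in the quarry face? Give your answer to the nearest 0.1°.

18.9°

The section lies 85° from the strike.
tan(apparent dip) = tan 19° · sin 85° = 0.3430
apparent dip = arctan 0.3430 = 18.93°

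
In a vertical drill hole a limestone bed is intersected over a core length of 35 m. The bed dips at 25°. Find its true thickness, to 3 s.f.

True thickness t = h · cos(dip) = 35 × cos 25°
t = 35 × 0.9063 = 31.721 m

31.7 m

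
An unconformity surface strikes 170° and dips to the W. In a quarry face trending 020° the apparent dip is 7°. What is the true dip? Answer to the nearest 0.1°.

13.8°

The section is 30° from the strike.
tan(true dip) = tan 7° / sin 30° = 0.2456
δ = arctan(0.2456) = 13.80°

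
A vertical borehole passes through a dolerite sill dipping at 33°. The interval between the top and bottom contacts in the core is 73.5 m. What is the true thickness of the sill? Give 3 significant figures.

True thickness t = h · cos(dip) = 73.5 × cos 33°
t = 73.5 × 0.8387 = 61.642 m

61.6 m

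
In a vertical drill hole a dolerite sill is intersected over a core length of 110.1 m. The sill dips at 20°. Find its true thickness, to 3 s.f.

103 m

True thickness t = h · cos(dip) = 110.1 × cos 20°
t = 110.1 × 0.9397 = 103.460 m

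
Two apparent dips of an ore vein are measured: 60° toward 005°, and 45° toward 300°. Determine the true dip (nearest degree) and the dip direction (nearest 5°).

true dip 60°, dip direction 355°

Represent each trace as a vector plunging at its apparent dip toward its trend (east-north-up frame): v₁ = (0.044, 0.498, -0.866), v₂ = (-0.612, 0.354, -0.707).
The plane normal is n = v₁ × v₂ ∝ (-0.046, 0.561, 0.320).
tan δ = √(n_x²+n_y²)/n_z = 0.563/0.320, so δ = 60.4°.
The horizontal component of n points toward azimuth atan2(n_x, n_y) = 355°, the dip direction.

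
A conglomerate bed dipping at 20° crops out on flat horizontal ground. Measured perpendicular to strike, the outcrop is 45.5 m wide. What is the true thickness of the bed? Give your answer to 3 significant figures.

15.6 m

True thickness t = w · sin(dip) = 45.5 × sin 20°
t = 45.5 × 0.3420 = 15.562 m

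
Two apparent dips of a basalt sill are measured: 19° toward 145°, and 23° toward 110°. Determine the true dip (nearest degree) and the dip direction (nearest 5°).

The two traces are lines in the plane: v₁ = (sin 145°·cos 19°, cos 145°·cos 19°, −sin 19°), v₂ = (sin 110°·cos 23°, cos 110°·cos 23°, −sin 23°).
The plane normal is n = v₁ × v₂ ∝ (0.200, -0.070, 0.499).
True dip = arccos(n_z / |n|) = arccos(0.9205) = 23.0°.
Dip direction = atan2(0.200, -0.070) = 109° (azimuth of n's horizontal projection).

true dip 23°, dip direction 110°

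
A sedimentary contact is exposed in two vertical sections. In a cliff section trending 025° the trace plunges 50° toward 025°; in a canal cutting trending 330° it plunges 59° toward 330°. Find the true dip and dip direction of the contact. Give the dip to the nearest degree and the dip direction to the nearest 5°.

Each apparent-dip line lies in the plane. As unit vectors (x east, y north, z up), v₁ plunges 50°→025° and v₂ plunges 59°→330°.
n = v₁ × v₂ = (-0.158, 0.430, 0.271) (taken with n_z > 0).
True dip = arccos(n_z / |n|) = arccos(0.5094) = 59.4°.
The horizontal component of n points toward azimuth atan2(n_x, n_y) = 340°, the dip direction.

true dip 59°, dip direction 340°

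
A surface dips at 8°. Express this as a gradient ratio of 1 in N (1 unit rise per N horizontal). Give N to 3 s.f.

1 : N means tan θ = 1/N, so N = 1/tan 8° = 1/0.1405

1 in 7.12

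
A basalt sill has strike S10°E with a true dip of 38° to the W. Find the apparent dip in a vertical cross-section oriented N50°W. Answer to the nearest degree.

27°

Angle between strike (S10°E) and section (N50°W): β = 40°.
tan α = tan 38° × sin 40° = 0.7813 × 0.6428 = 0.5022
α = arctan(0.5022) = 26.67°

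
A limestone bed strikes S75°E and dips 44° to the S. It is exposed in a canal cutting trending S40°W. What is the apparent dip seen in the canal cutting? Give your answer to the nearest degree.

The strike is S75°E and the section trends S40°W; the acute angle between them is β = 65°.
tan(apparent dip) = tan 44° · sin 65° = 0.8752
α = arctan(0.8752) = 41.19°

41°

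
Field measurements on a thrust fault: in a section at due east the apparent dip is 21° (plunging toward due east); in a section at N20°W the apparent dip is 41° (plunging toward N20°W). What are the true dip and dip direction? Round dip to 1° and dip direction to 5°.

true dip 49°, dip direction 020°

Each apparent-dip line lies in the plane. As unit vectors (x east, y north, z up), v₁ plunges 21°→due east and v₂ plunges 41°→N20°W.
Cross product v₁ × v₂ gives the pole to the plane: n ∝ (0.254, 0.705, 0.662).
Dip δ = arctan(|n_h|/n_z) = arctan(0.749/0.662) = 48.5°.
The horizontal component of n points toward azimuth atan2(n_x, n_y) = 20°, the dip direction.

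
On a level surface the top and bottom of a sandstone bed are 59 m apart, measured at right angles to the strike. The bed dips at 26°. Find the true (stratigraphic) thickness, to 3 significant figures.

True thickness t = w · sin(dip) = 59 × sin 26°
t = 59 × 0.4384 = 25.864 m

25.9 m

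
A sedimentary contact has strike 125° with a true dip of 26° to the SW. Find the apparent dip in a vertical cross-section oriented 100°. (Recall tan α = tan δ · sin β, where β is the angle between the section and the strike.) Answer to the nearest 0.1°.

11.6°

The strike is 125° and the section trends 100°; the acute angle between them is β = 25°.
tan(apparent dip) = tan 26° · sin 25° = 0.2061
α = arctan(0.2061) = 11.65°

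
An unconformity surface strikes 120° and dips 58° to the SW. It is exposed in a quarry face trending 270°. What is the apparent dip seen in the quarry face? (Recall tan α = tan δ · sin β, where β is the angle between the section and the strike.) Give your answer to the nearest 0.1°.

The section lies 30° from the strike.
tan(apparent dip) = tan 58° · sin 30° = 0.8002
apparent dip = arctan 0.8002 = 38.67°

38.7°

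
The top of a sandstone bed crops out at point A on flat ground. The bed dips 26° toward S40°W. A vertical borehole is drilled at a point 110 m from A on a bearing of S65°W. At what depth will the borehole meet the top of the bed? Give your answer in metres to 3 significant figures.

The hole lies 25° from the dip direction, so the down-dip offset is 110 × cos 25° = 99.69 m.
Depth = down-dip offset × tan(dip) = 99.69 × tan 26° = 99.69 × 0.4877
Depth = 48.62 m

48.6 m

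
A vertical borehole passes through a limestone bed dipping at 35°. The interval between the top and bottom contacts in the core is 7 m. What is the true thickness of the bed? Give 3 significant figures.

5.73 m

True thickness t = h · cos(dip) = 7 × cos 35°
t = 7 × 0.8192 = 5.734 m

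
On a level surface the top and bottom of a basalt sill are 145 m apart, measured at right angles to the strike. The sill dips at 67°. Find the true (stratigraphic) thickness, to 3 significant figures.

True thickness t = w · sin(dip) = 145 × sin 67°
t = 145 × 0.9205 = 133.473 m

133 m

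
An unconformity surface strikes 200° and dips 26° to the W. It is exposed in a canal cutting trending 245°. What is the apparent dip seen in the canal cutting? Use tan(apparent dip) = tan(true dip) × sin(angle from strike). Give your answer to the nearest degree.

The strike is 200° and the section trends 245°; the acute angle between them is β = 45°.
tan α = tan 26° × sin 45° = 0.4877 × 0.7071 = 0.3449
apparent dip = arctan 0.3449 = 19.03°

19°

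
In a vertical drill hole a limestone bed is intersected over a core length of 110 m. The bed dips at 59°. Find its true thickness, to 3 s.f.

True thickness t = h · cos(dip) = 110 × cos 59°
t = 110 × 0.5150 = 56.654 m

56.7 m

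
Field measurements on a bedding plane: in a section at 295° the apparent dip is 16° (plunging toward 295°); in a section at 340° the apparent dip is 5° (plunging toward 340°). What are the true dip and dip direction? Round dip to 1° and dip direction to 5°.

true dip 18°, dip direction 265°

The two traces are lines in the plane: v₁ = (sin 295°·cos 16°, cos 295°·cos 16°, −sin 16°), v₂ = (sin 340°·cos 5°, cos 340°·cos 5°, −sin 5°).
Cross product v₁ × v₂ gives the pole to the plane: n ∝ (-0.223, -0.018, 0.677).
True dip = arccos(n_z / |n|) = arccos(0.9497) = 18.3°.
Dip direction = azimuth of (n_x, n_y) = atan2(-0.223, -0.018) = 265°.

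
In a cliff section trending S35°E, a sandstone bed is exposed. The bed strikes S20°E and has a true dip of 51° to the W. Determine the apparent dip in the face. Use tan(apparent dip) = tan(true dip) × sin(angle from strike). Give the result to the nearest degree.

The strike is S20°E and the section trends S35°E; the acute angle between them is β = 15°.
tan α = tan 51° × sin 15° = 1.2349 × 0.2588 = 0.3196
α = arctan(0.3196) = 17.72°

18°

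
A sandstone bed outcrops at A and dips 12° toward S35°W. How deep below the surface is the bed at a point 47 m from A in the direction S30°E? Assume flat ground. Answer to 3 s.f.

4.22 m

The hole lies 65° from the dip direction, so the down-dip offset is 47 × cos 65° = 19.86 m.
Depth = down-dip offset × tan(dip) = 19.86 × tan 12° = 19.86 × 0.2126
Depth = 4.22 m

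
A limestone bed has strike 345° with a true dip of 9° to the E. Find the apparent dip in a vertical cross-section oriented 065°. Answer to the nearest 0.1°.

The strike is 345° and the section trends 065°; the acute angle between them is β = 80°.
tan α = tan 9° × sin 80° = 0.1584 × 0.9848 = 0.1560
α = arctan(0.1560) = 8.87°

8.9°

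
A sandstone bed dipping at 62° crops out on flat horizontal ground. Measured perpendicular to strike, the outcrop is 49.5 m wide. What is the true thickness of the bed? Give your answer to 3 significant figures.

True thickness t = w · sin(dip) = 49.5 × sin 62°
t = 49.5 × 0.8829 = 43.706 m

43.7 m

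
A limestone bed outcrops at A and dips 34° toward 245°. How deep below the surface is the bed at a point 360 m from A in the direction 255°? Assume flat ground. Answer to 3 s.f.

239 m

The hole lies 10° from the dip direction, so the down-dip offset is 360 × cos 10° = 354.53 m.
Depth = down-dip offset × tan(dip) = 354.53 × tan 34° = 354.53 × 0.6745
Depth = 239.13 m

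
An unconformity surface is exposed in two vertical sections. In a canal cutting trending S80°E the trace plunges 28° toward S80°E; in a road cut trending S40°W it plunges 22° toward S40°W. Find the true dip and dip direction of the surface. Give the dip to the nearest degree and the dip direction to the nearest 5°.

The two traces are lines in the plane: v₁ = (sin 100°·cos 28°, cos 100°·cos 28°, −sin 28°), v₂ = (sin 220°·cos 22°, cos 220°·cos 22°, −sin 22°).
The plane normal is n = v₁ × v₂ ∝ (0.276, -0.606, 0.709).
True dip = arccos(n_z / |n|) = arccos(0.7291) = 43.2°.
The horizontal component of n points toward azimuth atan2(n_x, n_y) = 155°, the dip direction.

true dip 43°, dip direction 155°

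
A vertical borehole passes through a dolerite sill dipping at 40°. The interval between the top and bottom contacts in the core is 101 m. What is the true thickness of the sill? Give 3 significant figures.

77.4 m

True thickness t = h · cos(dip) = 101 × cos 40°
t = 101 × 0.7660 = 77.370 m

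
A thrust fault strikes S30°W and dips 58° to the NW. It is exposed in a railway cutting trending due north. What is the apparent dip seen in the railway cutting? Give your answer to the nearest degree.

39°

Angle between strike (S30°W) and section (due north): β = 30°.
tan α = tan 58° × sin 30° = 1.6003 × 0.5000 = 0.8002
α = arctan(0.8002) = 38.67°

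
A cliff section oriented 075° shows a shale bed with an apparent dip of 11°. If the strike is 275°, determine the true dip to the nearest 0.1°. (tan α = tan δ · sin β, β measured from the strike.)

29.6°

β = acute angle between strike 275° and section 075° = 20°.
tan(true dip) = tan 11° / sin 20° = 0.5683
δ = arctan(0.5683) = 29.61°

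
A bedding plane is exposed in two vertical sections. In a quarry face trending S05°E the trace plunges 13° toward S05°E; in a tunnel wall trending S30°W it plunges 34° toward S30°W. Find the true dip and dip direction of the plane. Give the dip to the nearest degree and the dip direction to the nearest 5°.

true dip 41°, dip direction 250°

Represent each trace as a vector plunging at its apparent dip toward its trend (east-north-up frame): v₁ = (0.085, -0.971, -0.225), v₂ = (-0.415, -0.718, -0.559).
The plane normal is n = v₁ × v₂ ∝ (-0.381, -0.141, 0.463).
True dip = arccos(n_z / |n|) = arccos(0.7518) = 41.3°.
The horizontal component of n points toward azimuth atan2(n_x, n_y) = 250°, the dip direction.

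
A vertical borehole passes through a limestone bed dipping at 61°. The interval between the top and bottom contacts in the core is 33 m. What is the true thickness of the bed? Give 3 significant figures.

16.0 m

True thickness t = h · cos(dip) = 33 × cos 61°
t = 33 × 0.4848 = 15.999 m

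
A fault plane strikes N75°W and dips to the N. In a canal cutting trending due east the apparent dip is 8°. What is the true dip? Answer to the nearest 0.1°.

β = acute angle between strike N75°W and section due east = 15°.
tan δ = tan α / sin β = tan 8° / sin 15° = 0.1405 / 0.2588 = 0.5430
true dip = arctan 0.5430 = 28.50°

28.5°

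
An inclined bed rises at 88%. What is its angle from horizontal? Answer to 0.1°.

tan θ = 88/100 = 0.8800
θ = arctan(0.8800) = 41.35°

41.3°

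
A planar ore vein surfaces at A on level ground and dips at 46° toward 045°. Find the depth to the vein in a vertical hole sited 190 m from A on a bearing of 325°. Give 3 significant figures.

The hole lies 80° from the dip direction, so the down-dip offset is 190 × cos 80° = 32.99 m.
Depth = down-dip offset × tan(dip) = 32.99 × tan 46° = 32.99 × 1.0355
Depth = 34.17 m

34.2 m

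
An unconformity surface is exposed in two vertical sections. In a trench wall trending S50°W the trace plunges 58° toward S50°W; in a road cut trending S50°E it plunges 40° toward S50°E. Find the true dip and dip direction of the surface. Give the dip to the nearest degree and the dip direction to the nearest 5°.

true dip 63°, dip direction 195°

The two traces are lines in the plane: v₁ = (sin 230°·cos 58°, cos 230°·cos 58°, −sin 58°), v₂ = (sin 130°·cos 40°, cos 130°·cos 40°, −sin 40°).
The plane normal is n = v₁ × v₂ ∝ (-0.199, -0.759, 0.400).
Dip δ = arctan(|n_h|/n_z) = arctan(0.784/0.400) = 63.0°.
Dip direction = azimuth of (n_x, n_y) = atan2(-0.199, -0.759) = 195°.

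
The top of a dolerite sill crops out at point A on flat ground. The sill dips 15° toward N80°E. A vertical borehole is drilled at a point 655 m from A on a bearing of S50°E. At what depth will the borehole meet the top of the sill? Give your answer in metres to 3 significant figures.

113 m

The hole lies 50° from the dip direction, so the down-dip offset is 655 × cos 50° = 421.03 m.
Depth = down-dip offset × tan(dip) = 421.03 × tan 15° = 421.03 × 0.2679
Depth = 112.81 m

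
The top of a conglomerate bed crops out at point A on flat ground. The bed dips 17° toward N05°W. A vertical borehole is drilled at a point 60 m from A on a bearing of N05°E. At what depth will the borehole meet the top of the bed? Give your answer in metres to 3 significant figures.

The hole lies 10° from the dip direction, so the down-dip offset is 60 × cos 10° = 59.09 m.
Depth = down-dip offset × tan(dip) = 59.09 × tan 17° = 59.09 × 0.3057
Depth = 18.07 m

18.1 m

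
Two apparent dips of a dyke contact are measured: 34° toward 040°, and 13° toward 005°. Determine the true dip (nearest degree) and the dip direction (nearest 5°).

true dip 41°, dip direction 080°

The two traces are lines in the plane: v₁ = (sin 40°·cos 34°, cos 40°·cos 34°, −sin 34°), v₂ = (sin 5°·cos 13°, cos 5°·cos 13°, −sin 13°).
The plane normal is n = v₁ × v₂ ∝ (0.400, 0.072, 0.463).
True dip = arccos(n_z / |n|) = arccos(0.7518) = 41.3°.
Dip direction = azimuth of (n_x, n_y) = atan2(0.400, 0.072) = 80°.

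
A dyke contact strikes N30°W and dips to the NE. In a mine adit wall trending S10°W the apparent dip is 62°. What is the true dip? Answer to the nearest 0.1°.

The section is 40° from the strike.
tan(true dip) = tan 62° / sin 40° = 2.9259
true dip = arctan 2.9259 = 71.13°

71.1°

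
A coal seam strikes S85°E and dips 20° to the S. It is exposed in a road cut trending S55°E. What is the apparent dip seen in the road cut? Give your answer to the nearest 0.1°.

10.3°

The strike is S85°E and the section trends S55°E; the acute angle between them is β = 30°.
tan(apparent dip) = tan 20° · sin 30° = 0.1820
α = arctan(0.1820) = 10.31°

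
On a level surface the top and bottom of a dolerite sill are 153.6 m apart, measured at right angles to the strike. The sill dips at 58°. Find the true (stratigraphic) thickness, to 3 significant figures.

True thickness t = w · sin(dip) = 153.6 × sin 58°
t = 153.6 × 0.8480 = 130.260 m

130 m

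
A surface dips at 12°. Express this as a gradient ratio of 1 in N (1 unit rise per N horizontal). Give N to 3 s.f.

1 in 4.70

1 : N means tan θ = 1/N, so N = 1/tan 12° = 1/0.2126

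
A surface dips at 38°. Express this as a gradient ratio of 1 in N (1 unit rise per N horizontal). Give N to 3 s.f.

1 in 1.28

1 : N means tan θ = 1/N, so N = 1/tan 38° = 1/0.7813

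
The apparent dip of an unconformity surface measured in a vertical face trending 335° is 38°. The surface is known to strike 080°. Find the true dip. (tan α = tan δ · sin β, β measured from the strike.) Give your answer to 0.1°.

39.0°

The section is 75° from the strike.
tan δ = tan α / sin β = tan 38° / sin 75° = 0.7813 / 0.9659 = 0.8088
true dip = arctan 0.8088 = 38.97°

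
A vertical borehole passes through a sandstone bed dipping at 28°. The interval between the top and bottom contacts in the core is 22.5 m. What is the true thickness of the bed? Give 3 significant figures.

True thickness t = h · cos(dip) = 22.5 × cos 28°
t = 22.5 × 0.8829 = 19.866 m

19.9 m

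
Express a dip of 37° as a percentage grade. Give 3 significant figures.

75.4%

grade % = 100 × tan 37° = 100 × 0.7536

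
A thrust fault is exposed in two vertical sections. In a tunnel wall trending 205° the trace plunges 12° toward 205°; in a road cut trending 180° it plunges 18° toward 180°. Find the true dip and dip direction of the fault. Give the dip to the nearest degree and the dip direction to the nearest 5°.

Represent each trace as a vector plunging at its apparent dip toward its trend (east-north-up frame): v₁ = (-0.413, -0.887, -0.208), v₂ = (0.000, -0.951, -0.309).
The plane normal is n = v₁ × v₂ ∝ (0.076, -0.128, 0.393).
Dip δ = arctan(|n_h|/n_z) = arctan(0.149/0.393) = 20.7°.
Dip direction = atan2(0.076, -0.128) = 149° (azimuth of n's horizontal projection).

true dip 21°, dip direction 150°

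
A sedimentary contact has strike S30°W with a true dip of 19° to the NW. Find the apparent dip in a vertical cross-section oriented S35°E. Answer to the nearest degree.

17°

Angle between strike (S30°W) and section (S35°E): β = 65°.
tan(apparent dip) = tan 19° · sin 65° = 0.3121
α = arctan(0.3121) = 17.33°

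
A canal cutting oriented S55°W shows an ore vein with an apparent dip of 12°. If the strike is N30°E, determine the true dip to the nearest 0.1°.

The section is 25° from the strike.
tan(true dip) = tan 12° / sin 25° = 0.5030
true dip = arctan 0.5030 = 26.70°

26.7°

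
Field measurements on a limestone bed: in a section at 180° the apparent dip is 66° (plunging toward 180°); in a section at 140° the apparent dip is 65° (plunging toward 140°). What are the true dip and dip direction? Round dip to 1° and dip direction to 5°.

true dip 67°, dip direction 165°

Represent each trace as a vector plunging at its apparent dip toward its trend (east-north-up frame): v₁ = (0.000, -0.407, -0.914), v₂ = (0.272, -0.324, -0.906).
Cross product v₁ × v₂ gives the pole to the plane: n ∝ (0.073, -0.248, 0.110).
True dip = arccos(n_z / |n|) = arccos(0.3928) = 66.9°.
Dip direction = atan2(0.073, -0.248) = 164° (azimuth of n's horizontal projection).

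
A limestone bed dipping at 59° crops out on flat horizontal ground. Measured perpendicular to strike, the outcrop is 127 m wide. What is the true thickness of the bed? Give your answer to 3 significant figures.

109 m

True thickness t = w · sin(dip) = 127 × sin 59°
t = 127 × 0.8572 = 108.860 m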